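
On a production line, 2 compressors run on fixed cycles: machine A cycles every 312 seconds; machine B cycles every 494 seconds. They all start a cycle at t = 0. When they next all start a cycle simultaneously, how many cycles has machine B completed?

12 cycles

All finish a whole number of cycles simultaneously at t = LCM of the periods.
312 = 2^3 × 3 × 13
494 = 2 × 13 × 19
LCM(312, 494) = 2^3 × 3 × 13 × 19 = 5928.
Cycles for period 494: 5928 / 494 = 12.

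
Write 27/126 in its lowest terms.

27 = 3^3
126 = 2 × 3^2 × 7
gcd(27, 126) = 3^2 = 9.
Divide numerator and denominator by 9: 27/126 = 3/14.

3/14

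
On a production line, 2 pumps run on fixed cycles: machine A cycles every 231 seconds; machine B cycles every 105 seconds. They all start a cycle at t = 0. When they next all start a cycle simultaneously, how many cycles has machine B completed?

11 cycles

They are all back at their starting positions together after one LCM of the periods.
231 = 3 × 7 × 11
105 = 3 × 5 × 7
LCM(231, 105) = 3 × 5 × 7 × 11 = 1155.
Cycles for period 105: 1155 / 105 = 11.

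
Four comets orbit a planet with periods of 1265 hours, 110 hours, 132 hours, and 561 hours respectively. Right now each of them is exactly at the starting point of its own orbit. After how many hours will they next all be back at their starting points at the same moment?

The first simultaneous occurrence is after LCM of the individual periods.
1265 = 5 × 11 × 23
110 = 2 × 5 × 11
132 = 2^2 × 3 × 11
561 = 3 × 11 × 17
LCM(1265, 110, 132, 561) = 2^2 × 3 × 5 × 11 × 17 × 23 = 258060.

258060 hours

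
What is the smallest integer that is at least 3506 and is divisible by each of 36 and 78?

The integer must be a common multiple of 36 and 78, so a multiple of their LCM.
36 = 2^2 × 3^2
78 = 2 × 3 × 13
LCM(36, 78) = 2^2 × 3^2 × 13 = 468.
Smallest multiple of 468 that is ≥ 3506: ⌈3506/468⌉ × 468 = 8 × 468 = 3744.

3744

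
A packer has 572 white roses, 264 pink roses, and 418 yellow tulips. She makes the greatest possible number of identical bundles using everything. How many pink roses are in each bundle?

12

Number of bundles = gcd(572, 264, 418).
572 = 2^2 × 11 × 13
264 = 2^3 × 3 × 11
418 = 2 × 11 × 19
gcd(572, 264, 418) = 2 × 11 = 22.
pink roses per bundle = 264 / 22 = 12.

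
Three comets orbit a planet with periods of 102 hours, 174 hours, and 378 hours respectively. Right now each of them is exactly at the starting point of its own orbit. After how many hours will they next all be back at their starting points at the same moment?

The first simultaneous occurrence is after LCM of the individual periods.
102 = 2 × 3 × 17
174 = 2 × 3 × 29
378 = 2 × 3^3 × 7
LCM(102, 174, 378) = 2 × 3^3 × 7 × 17 × 29 = 186354.

186354 hours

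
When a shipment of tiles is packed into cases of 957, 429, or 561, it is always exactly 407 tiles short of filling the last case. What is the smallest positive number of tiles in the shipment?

211090

Being 407 short of a full case of size k means N ≡ −407 (mod k), i.e. N + 407 is a multiple of each size.
957 = 3 × 11 × 29
429 = 3 × 11 × 13
561 = 3 × 11 × 17
LCM(957, 429, 561) = 3 × 11 × 13 × 17 × 29 = 211497.
Smallest positive N is 211497 − 407 = 211090.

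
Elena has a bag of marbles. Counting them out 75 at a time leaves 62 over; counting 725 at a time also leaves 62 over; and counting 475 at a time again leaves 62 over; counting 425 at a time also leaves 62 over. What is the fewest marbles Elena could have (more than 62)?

702587

N − 62 must be a common multiple of 75, 725, 475, and 425.
75 = 3 × 5^2
725 = 5^2 × 29
475 = 5^2 × 19
425 = 5^2 × 17
LCM(75, 725, 475, 425) = 3 × 5^2 × 17 × 19 × 29 = 702525.
Smallest N > 62 is LCM + 62 = 702525 + 62 = 702587.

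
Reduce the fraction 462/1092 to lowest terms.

462 = 2 × 3 × 7 × 11
1092 = 2^2 × 3 × 7 × 13
gcd(462, 1092) = 2 × 3 × 7 = 42.
Divide numerator and denominator by 42: 462/1092 = 11/26.

11/26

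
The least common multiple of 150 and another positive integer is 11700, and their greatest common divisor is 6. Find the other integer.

468

gcd × lcm = product of the two integers, so the other integer is (6 × 11700) / 150 = 468.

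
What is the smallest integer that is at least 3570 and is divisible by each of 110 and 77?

The integer must be a common multiple of 110 and 77, so a multiple of their LCM.
110 = 2 × 5 × 11
77 = 7 × 11
LCM(110, 77) = 2 × 5 × 7 × 11 = 770.
Smallest multiple of 770 that is ≥ 3570: ⌈3570/770⌉ × 770 = 5 × 770 = 3850.

3850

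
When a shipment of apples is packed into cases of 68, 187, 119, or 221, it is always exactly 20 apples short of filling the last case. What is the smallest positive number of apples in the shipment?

Being 20 short of a full case of size k means N ≡ −20 (mod k), i.e. N + 20 is a multiple of each size.
68 = 2^2 × 17
187 = 11 × 17
119 = 7 × 17
221 = 13 × 17
LCM(68, 187, 119, 221) = 2^2 × 7 × 11 × 13 × 17 = 68068.
Smallest positive N is 68068 − 20 = 68048.

68048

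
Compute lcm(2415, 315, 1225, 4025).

2415 = 3 × 5 × 7 × 23
315 = 3^2 × 5 × 7
1225 = 5^2 × 7^2
4025 = 5^2 × 7 × 23
LCM(2415, 315, 1225, 4025) = 3^2 × 5^2 × 7^2 × 23 = 253575.

253575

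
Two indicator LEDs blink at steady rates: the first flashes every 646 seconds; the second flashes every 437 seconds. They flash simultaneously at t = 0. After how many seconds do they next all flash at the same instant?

The first simultaneous occurrence is after LCM of the individual periods.
646 = 2 × 17 × 19
437 = 19 × 23
LCM(646, 437) = 2 × 17 × 19 × 23 = 14858.

14858 seconds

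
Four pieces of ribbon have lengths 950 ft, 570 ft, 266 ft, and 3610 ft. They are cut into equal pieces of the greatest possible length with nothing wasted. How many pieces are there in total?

Piece length = gcd(950, 570, 266, 3610).
950 = 2 × 5^2 × 19
570 = 2 × 3 × 5 × 19
266 = 2 × 7 × 19
3610 = 2 × 5 × 19^2
gcd(950, 570, 266, 3610) = 2 × 19 = 38.
Total pieces = 950/38 + 570/38 + 266/38 + 3610/38 = 25 + 15 + 7 + 95 = 142.

142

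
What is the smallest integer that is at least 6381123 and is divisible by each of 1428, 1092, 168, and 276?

6831552

The integer must be a common multiple of 1428, 1092, 168, and 276, so a multiple of their LCM.
1428 = 2^2 × 3 × 7 × 17
1092 = 2^2 × 3 × 7 × 13
168 = 2^3 × 3 × 7
276 = 2^2 × 3 × 23
LCM(1428, 1092, 168, 276) = 2^3 × 3 × 7 × 13 × 17 × 23 = 853944.
Smallest multiple of 853944 that is ≥ 6381123: ⌈6381123/853944⌉ × 853944 = 8 × 853944 = 6831552.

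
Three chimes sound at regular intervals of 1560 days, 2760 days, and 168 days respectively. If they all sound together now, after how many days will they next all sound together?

251160 days

The first simultaneous occurrence is after LCM of the individual periods.
1560 = 2^3 × 3 × 5 × 13
2760 = 2^3 × 3 × 5 × 23
168 = 2^3 × 3 × 7
LCM(1560, 2760, 168) = 2^3 × 3 × 5 × 7 × 13 × 23 = 251160.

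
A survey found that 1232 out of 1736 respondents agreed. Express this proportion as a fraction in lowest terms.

22/31

1232 = 2^4 × 7 × 11
1736 = 2^3 × 7 × 31
gcd(1232, 1736) = 2^3 × 7 = 56.
Divide numerator and denominator by 56: 1232/1736 = 22/31.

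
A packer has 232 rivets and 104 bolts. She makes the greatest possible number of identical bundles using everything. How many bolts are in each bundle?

13

Number of bundles = gcd(232, 104).
232 = 2^3 × 29
104 = 2^3 × 13
gcd(232, 104) = 2^3 = 8.
bolts per bundle = 104 / 8 = 13.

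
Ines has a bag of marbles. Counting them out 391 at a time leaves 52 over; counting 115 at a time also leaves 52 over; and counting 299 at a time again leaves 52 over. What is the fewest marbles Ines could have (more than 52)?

N − 52 must be a common multiple of 391, 115, and 299.
391 = 17 × 23
115 = 5 × 23
299 = 13 × 23
LCM(391, 115, 299) = 5 × 13 × 17 × 23 = 25415.
Smallest N > 52 is LCM + 52 = 25415 + 52 = 25467.

25467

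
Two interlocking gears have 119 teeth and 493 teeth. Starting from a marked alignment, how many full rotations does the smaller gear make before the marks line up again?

29 rotations

They are all back at their starting positions together after one LCM of the periods.
119 = 7 × 17
493 = 17 × 29
LCM(119, 493) = 7 × 17 × 29 = 3451.
Rotations for period 119: 3451 / 119 = 29.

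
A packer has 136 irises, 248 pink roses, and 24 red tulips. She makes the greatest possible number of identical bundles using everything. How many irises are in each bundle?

17

Number of bundles = gcd(136, 248, 24).
136 = 2^3 × 17
248 = 2^3 × 31
24 = 2^3 × 3
gcd(136, 248, 24) = 2^3 = 8.
irises per bundle = 136 / 8 = 17.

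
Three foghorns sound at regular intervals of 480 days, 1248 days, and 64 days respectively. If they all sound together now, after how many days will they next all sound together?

They coincide at every common multiple of the periods; the first is the LCM.
480 = 2^5 × 3 × 5
1248 = 2^5 × 3 × 13
64 = 2^6
LCM(480, 1248, 64) = 2^6 × 3 × 5 × 13 = 12480.

12480 days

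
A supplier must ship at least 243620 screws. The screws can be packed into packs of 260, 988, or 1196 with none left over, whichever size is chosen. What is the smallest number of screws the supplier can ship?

The number of screws must be a common multiple of 260, 988, and 1196, so a multiple of their LCM.
260 = 2^2 × 5 × 13
988 = 2^2 × 13 × 19
1196 = 2^2 × 13 × 23
LCM(260, 988, 1196) = 2^2 × 5 × 13 × 19 × 23 = 113620.
Smallest multiple of 113620 that is ≥ 243620: ⌈243620/113620⌉ × 113620 = 3 × 113620 = 340860.

340860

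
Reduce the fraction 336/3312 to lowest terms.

7/69

336 = 2^4 × 3 × 7
3312 = 2^4 × 3^2 × 23
gcd(336, 3312) = 2^4 × 3 = 48.
Divide numerator and denominator by 48: 336/3312 = 7/69.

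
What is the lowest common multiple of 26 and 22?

286

26 = 2 × 13
22 = 2 × 11
LCM(26, 22) = 2 × 11 × 13 = 286.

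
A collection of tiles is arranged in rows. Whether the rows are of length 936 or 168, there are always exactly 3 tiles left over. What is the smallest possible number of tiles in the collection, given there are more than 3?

N − 3 must be a common multiple of 936 and 168.
936 = 2^3 × 3^2 × 13
168 = 2^3 × 3 × 7
LCM(936, 168) = 2^3 × 3^2 × 7 × 13 = 6552.
Smallest N > 3 is LCM + 3 = 6552 + 3 = 6555.

6555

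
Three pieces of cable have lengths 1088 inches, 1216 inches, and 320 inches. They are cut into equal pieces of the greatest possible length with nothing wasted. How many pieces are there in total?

41

Piece length = gcd(1088, 1216, 320).
1088 = 2^6 × 17
1216 = 2^6 × 19
320 = 2^6 × 5
gcd(1088, 1216, 320) = 2^6 = 64.
Total pieces = 1088/64 + 1216/64 + 320/64 = 17 + 19 + 5 = 41.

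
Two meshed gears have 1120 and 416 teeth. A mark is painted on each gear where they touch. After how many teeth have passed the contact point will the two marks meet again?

We need the least common multiple of the intervals.
1120 = 2^5 × 5 × 7
416 = 2^5 × 13
LCM(1120, 416) = 2^5 × 5 × 7 × 13 = 14560.

14560 teeth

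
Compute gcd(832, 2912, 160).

832 = 2^6 × 13
2912 = 2^5 × 7 × 13
160 = 2^5 × 5
gcd(832, 2912, 160) = 2^5 = 32.

32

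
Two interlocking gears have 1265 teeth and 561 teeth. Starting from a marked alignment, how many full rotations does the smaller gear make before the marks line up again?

They are all back at their starting positions together after one LCM of the periods.
1265 = 5 × 11 × 23
561 = 3 × 11 × 17
LCM(1265, 561) = 3 × 5 × 11 × 17 × 23 = 64515.
Rotations for period 561: 64515 / 561 = 115.

115 rotations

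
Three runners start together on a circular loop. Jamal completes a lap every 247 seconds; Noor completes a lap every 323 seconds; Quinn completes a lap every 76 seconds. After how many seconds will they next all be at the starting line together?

16796 seconds

The first simultaneous occurrence is after LCM of the individual periods.
247 = 13 × 19
323 = 17 × 19
76 = 2^2 × 19
LCM(247, 323, 76) = 2^2 × 13 × 17 × 19 = 16796.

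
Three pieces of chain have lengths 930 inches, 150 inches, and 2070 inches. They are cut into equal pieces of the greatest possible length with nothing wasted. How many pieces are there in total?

105

Piece length = gcd(930, 150, 2070).
930 = 2 × 3 × 5 × 31
150 = 2 × 3 × 5^2
2070 = 2 × 3^2 × 5 × 23
gcd(930, 150, 2070) = 2 × 3 × 5 = 30.
Total pieces = 930/30 + 150/30 + 2070/30 = 31 + 5 + 69 = 105.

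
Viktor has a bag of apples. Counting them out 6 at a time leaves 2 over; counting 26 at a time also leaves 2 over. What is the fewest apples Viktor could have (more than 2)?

80

N − 2 must be a common multiple of 6 and 26.
6 = 2 × 3
26 = 2 × 13
LCM(6, 26) = 2 × 3 × 13 = 78.
Smallest N > 2 is LCM + 2 = 78 + 2 = 80.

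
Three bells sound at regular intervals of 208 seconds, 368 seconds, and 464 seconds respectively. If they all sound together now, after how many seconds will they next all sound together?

138736 seconds

They coincide at every common multiple of the periods; the first is the LCM.
208 = 2^4 × 13
368 = 2^4 × 23
464 = 2^4 × 29
LCM(208, 368, 464) = 2^4 × 13 × 23 × 29 = 138736.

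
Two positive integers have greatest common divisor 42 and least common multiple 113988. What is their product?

4787496

For any two positive integers, gcd × lcm = product = 42 × 113988 = 4787496.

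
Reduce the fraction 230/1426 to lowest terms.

230 = 2 × 5 × 23
1426 = 2 × 23 × 31
gcd(230, 1426) = 2 × 23 = 46.
Divide numerator and denominator by 46: 230/1426 = 5/31.

5/31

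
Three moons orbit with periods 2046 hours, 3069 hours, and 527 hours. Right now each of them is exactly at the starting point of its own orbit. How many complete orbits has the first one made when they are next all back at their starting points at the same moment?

51 orbits

All finish a whole number of cycles simultaneously at t = LCM of the periods.
2046 = 2 × 3 × 11 × 31
3069 = 3^2 × 11 × 31
527 = 17 × 31
LCM(2046, 3069, 527) = 2 × 3^2 × 11 × 17 × 31 = 104346.
Orbits for period 2046: 104346 / 2046 = 51.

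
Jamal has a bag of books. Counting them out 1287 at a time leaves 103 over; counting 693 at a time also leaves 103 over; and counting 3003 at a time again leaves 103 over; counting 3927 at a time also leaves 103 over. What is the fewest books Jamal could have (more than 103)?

153256

N − 103 must be a common multiple of 1287, 693, 3003, and 3927.
1287 = 3^2 × 11 × 13
693 = 3^2 × 7 × 11
3003 = 3 × 7 × 11 × 13
3927 = 3 × 7 × 11 × 17
LCM(1287, 693, 3003, 3927) = 3^2 × 7 × 11 × 13 × 17 = 153153.
Smallest N > 103 is LCM + 103 = 153153 + 103 = 153256.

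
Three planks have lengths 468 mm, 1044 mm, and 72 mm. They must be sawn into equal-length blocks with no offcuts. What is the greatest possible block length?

The block length must divide every plank, so the greatest is gcd(468, 1044, 72).
468 = 2^2 × 3^2 × 13
1044 = 2^2 × 3^2 × 29
72 = 2^3 × 3^2
gcd(468, 1044, 72) = 2^2 × 3^2 = 36.

36 mm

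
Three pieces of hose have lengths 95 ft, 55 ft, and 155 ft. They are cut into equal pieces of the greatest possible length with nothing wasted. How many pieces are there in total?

Piece length = gcd(95, 55, 155).
95 = 5 × 19
55 = 5 × 11
155 = 5 × 31
gcd(95, 55, 155) = 5.
Total pieces = 95/5 + 55/5 + 155/5 = 19 + 11 + 31 = 61.

61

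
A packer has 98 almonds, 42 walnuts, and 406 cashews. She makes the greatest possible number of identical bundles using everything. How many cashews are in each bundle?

Number of bundles = gcd(98, 42, 406).
98 = 2 × 7^2
42 = 2 × 3 × 7
406 = 2 × 7 × 29
gcd(98, 42, 406) = 2 × 7 = 14.
cashews per bundle = 406 / 14 = 29.

29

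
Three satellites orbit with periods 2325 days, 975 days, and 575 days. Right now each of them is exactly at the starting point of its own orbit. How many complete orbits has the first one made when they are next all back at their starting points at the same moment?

299 orbits

All finish a whole number of cycles simultaneously at t = LCM of the periods.
2325 = 3 × 5^2 × 31
975 = 3 × 5^2 × 13
575 = 5^2 × 23
LCM(2325, 975, 575) = 3 × 5^2 × 13 × 23 × 31 = 695175.
Orbits for period 2325: 695175 / 2325 = 299.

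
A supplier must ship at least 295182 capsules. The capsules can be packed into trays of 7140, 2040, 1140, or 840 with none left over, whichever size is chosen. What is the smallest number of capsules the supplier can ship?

The number of capsules must be a common multiple of 7140, 2040, 1140, and 840, so a multiple of their LCM.
7140 = 2^2 × 3 × 5 × 7 × 17
2040 = 2^3 × 3 × 5 × 17
1140 = 2^2 × 3 × 5 × 19
840 = 2^3 × 3 × 5 × 7
LCM(7140, 2040, 1140, 840) = 2^3 × 3 × 5 × 7 × 17 × 19 = 271320.
Smallest multiple of 271320 that is ≥ 295182: ⌈295182/271320⌉ × 271320 = 2 × 271320 = 542640.

542640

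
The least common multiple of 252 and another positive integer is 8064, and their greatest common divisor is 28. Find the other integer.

gcd × lcm = product of the two integers, so the other integer is (28 × 8064) / 252 = 896.

896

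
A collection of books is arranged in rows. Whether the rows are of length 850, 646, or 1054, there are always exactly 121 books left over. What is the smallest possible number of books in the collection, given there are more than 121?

500771

N − 121 must be a common multiple of 850, 646, and 1054.
850 = 2 × 5^2 × 17
646 = 2 × 17 × 19
1054 = 2 × 17 × 31
LCM(850, 646, 1054) = 2 × 5^2 × 17 × 19 × 31 = 500650.
Smallest N > 121 is LCM + 121 = 500650 + 121 = 500771.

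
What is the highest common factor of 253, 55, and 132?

253 = 11 × 23
55 = 5 × 11
132 = 2^2 × 3 × 11
gcd(253, 55, 132) = 11.

11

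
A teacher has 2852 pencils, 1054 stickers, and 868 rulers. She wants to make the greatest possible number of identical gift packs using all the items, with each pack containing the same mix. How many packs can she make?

62 packs

The pack count must divide each quantity, so the greatest is gcd(2852, 1054, 868).
2852 = 2^2 × 23 × 31
1054 = 2 × 17 × 31
868 = 2^2 × 7 × 31
gcd(2852, 1054, 868) = 2 × 31 = 62.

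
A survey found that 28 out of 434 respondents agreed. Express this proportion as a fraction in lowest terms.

2/31

28 = 2^2 × 7
434 = 2 × 7 × 31
gcd(28, 434) = 2 × 7 = 14.
Divide numerator and denominator by 14: 28/434 = 2/31.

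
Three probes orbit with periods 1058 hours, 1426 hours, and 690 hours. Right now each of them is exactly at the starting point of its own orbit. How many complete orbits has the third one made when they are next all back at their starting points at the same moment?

All finish a whole number of cycles simultaneously at t = LCM of the periods.
1058 = 2 × 23^2
1426 = 2 × 23 × 31
690 = 2 × 3 × 5 × 23
LCM(1058, 1426, 690) = 2 × 3 × 5 × 23^2 × 31 = 491970.
Orbits for period 690: 491970 / 690 = 713.

713 orbits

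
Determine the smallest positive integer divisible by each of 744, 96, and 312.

38688

744 = 2^3 × 3 × 31
96 = 2^5 × 3
312 = 2^3 × 3 × 13
LCM(744, 96, 312) = 2^5 × 3 × 13 × 31 = 38688.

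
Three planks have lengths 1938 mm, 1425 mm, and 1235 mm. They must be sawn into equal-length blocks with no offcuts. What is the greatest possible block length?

19 mm

This is the greatest common divisor of 1938, 1425, and 1235.
1938 = 2 × 3 × 17 × 19
1425 = 3 × 5^2 × 19
1235 = 5 × 13 × 19
gcd(1938, 1425, 1235) = 19.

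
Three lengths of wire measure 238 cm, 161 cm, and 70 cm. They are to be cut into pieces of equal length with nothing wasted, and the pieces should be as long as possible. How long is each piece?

7 cm

Each piece length must divide every original length, so the longest possible is gcd(238, 161, 70).
238 = 2 × 7 × 17
161 = 7 × 23
70 = 2 × 5 × 7
gcd(238, 161, 70) = 7.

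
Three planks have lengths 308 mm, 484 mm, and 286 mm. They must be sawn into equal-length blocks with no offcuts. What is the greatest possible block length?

22 mm

This is the greatest common divisor of 308, 484, and 286.
308 = 2^2 × 7 × 11
484 = 2^2 × 11^2
286 = 2 × 11 × 13
gcd(308, 484, 286) = 2 × 11 = 22.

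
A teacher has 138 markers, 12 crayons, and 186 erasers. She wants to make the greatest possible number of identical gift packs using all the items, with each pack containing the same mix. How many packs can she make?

6 packs

The pack count must divide each quantity, so the greatest is gcd(138, 12, 186).
138 = 2 × 3 × 23
12 = 2^2 × 3
186 = 2 × 3 × 31
gcd(138, 12, 186) = 2 × 3 = 6.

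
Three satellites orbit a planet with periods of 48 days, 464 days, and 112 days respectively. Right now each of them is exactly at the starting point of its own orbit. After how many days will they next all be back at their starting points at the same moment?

We need the least common multiple of the intervals.
48 = 2^4 × 3
464 = 2^4 × 29
112 = 2^4 × 7
LCM(48, 464, 112) = 2^4 × 3 × 7 × 29 = 9744.

9744 days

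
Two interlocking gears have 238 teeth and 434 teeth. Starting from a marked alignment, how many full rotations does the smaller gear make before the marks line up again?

They are all back at their starting positions together after one LCM of the periods.
238 = 2 × 7 × 17
434 = 2 × 7 × 31
LCM(238, 434) = 2 × 7 × 17 × 31 = 7378.
Rotations for period 238: 7378 / 238 = 31.

31 rotations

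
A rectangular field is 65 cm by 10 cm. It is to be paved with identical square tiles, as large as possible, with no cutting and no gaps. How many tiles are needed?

26

Tile side = gcd(65, 10).
65 = 5 × 13
10 = 2 × 5
gcd(65, 10) = 5.
Tiles: (65/5) × (10/5) = 13 × 2 = 26.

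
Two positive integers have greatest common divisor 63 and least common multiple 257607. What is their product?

For any two positive integers, gcd × lcm = product = 63 × 257607 = 16229241.

16229241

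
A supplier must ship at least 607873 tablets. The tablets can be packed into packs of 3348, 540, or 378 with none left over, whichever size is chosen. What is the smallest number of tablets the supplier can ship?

703080

The number of tablets must be a common multiple of 3348, 540, and 378, so a multiple of their LCM.
3348 = 2^2 × 3^3 × 31
540 = 2^2 × 3^3 × 5
378 = 2 × 3^3 × 7
LCM(3348, 540, 378) = 2^2 × 3^3 × 5 × 7 × 31 = 117180.
Smallest multiple of 117180 that is ≥ 607873: ⌈607873/117180⌉ × 117180 = 6 × 117180 = 703080.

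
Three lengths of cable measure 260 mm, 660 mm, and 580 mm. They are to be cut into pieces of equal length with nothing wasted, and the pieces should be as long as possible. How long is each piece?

20 mm

The greatest length dividing all of 260, 660, and 580 is their gcd.
260 = 2^2 × 5 × 13
660 = 2^2 × 3 × 5 × 11
580 = 2^2 × 5 × 29
gcd(260, 660, 580) = 2^2 × 5 = 20.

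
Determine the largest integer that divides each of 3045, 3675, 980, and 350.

3045 = 3 × 5 × 7 × 29
3675 = 3 × 5^2 × 7^2
980 = 2^2 × 5 × 7^2
350 = 2 × 5^2 × 7
gcd(3045, 3675, 980, 350) = 5 × 7 = 35.

35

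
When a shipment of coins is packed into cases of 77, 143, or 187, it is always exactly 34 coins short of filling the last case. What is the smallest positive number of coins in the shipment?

16983

Being 34 short of a full case of size k means N ≡ −34 (mod k), i.e. N + 34 is a multiple of each size.
77 = 7 × 11
143 = 11 × 13
187 = 11 × 17
LCM(77, 143, 187) = 7 × 11 × 13 × 17 = 17017.
Smallest positive N is 17017 − 34 = 16983.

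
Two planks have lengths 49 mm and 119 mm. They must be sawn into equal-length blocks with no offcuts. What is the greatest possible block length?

This is the greatest common divisor of 49 and 119.
49 = 7^2
119 = 7 × 17
gcd(49, 119) = 7.

7 mm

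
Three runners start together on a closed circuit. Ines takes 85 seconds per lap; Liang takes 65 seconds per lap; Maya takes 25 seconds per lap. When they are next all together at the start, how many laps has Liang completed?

85 laps

They are all back at their starting positions together after one LCM of the periods.
85 = 5 × 17
65 = 5 × 13
25 = 5^2
LCM(85, 65, 25) = 5^2 × 13 × 17 = 5525.
Laps for period 65: 5525 / 65 = 85.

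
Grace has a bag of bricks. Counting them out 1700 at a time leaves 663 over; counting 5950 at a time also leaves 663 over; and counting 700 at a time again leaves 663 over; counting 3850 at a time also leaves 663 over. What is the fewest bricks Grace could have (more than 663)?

131563

N − 663 must be a common multiple of 1700, 5950, 700, and 3850.
1700 = 2^2 × 5^2 × 17
5950 = 2 × 5^2 × 7 × 17
700 = 2^2 × 5^2 × 7
3850 = 2 × 5^2 × 7 × 11
LCM(1700, 5950, 700, 3850) = 2^2 × 5^2 × 7 × 11 × 17 = 130900.
Smallest N > 663 is LCM + 663 = 130900 + 663 = 131563.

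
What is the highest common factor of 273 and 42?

21

273 = 3 × 7 × 13
42 = 2 × 3 × 7
gcd(273, 42) = 3 × 7 = 21.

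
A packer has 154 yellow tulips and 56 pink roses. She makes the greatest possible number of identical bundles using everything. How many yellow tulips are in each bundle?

11

Number of bundles = gcd(154, 56).
154 = 2 × 7 × 11
56 = 2^3 × 7
gcd(154, 56) = 2 × 7 = 14.
yellow tulips per bundle = 154 / 14 = 11.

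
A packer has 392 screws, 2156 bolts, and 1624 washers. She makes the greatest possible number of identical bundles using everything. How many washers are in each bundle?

Number of bundles = gcd(392, 2156, 1624).
392 = 2^3 × 7^2
2156 = 2^2 × 7^2 × 11
1624 = 2^3 × 7 × 29
gcd(392, 2156, 1624) = 2^2 × 7 = 28.
washers per bundle = 1624 / 28 = 58.

58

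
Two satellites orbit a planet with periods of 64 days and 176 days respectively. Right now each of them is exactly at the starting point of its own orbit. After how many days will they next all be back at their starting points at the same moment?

704 days

They coincide at every common multiple of the periods; the first is the LCM.
64 = 2^6
176 = 2^4 × 11
LCM(64, 176) = 2^6 × 11 = 704.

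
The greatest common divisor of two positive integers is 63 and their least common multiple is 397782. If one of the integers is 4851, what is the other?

5166

For two integers, gcd × lcm = product, so the other is (63 × 397782) / 4851 = 25060266 / 4851 = 5166.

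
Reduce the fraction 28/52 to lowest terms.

28 = 2^2 × 7
52 = 2^2 × 13
gcd(28, 52) = 2^2 = 4.
Divide numerator and denominator by 4: 28/52 = 7/13.

7/13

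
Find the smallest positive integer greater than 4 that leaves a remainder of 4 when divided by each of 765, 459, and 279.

N − 4 must be a common multiple of 765, 459, and 279.
765 = 3^2 × 5 × 17
459 = 3^3 × 17
279 = 3^2 × 31
LCM(765, 459, 279) = 3^3 × 5 × 17 × 31 = 71145.
Smallest N > 4 is LCM + 4 = 71145 + 4 = 71149.

71149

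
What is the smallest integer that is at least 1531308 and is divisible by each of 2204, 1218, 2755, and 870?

The integer must be a common multiple of 2204, 1218, 2755, and 870, so a multiple of their LCM.
2204 = 2^2 × 19 × 29
1218 = 2 × 3 × 7 × 29
2755 = 5 × 19 × 29
870 = 2 × 3 × 5 × 29
LCM(2204, 1218, 2755, 870) = 2^2 × 3 × 5 × 7 × 19 × 29 = 231420.
Smallest multiple of 231420 that is ≥ 1531308: ⌈1531308/231420⌉ × 231420 = 7 × 231420 = 1619940.

1619940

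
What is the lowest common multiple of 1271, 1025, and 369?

285975

1271 = 31 × 41
1025 = 5^2 × 41
369 = 3^2 × 41
LCM(1271, 1025, 369) = 3^2 × 5^2 × 31 × 41 = 285975.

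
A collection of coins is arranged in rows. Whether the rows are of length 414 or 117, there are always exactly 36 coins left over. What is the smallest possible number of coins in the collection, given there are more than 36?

5418

N − 36 must be a common multiple of 414 and 117.
414 = 2 × 3^2 × 23
117 = 3^2 × 13
LCM(414, 117) = 2 × 3^2 × 13 × 23 = 5382.
Smallest N > 36 is LCM + 36 = 5382 + 36 = 5418.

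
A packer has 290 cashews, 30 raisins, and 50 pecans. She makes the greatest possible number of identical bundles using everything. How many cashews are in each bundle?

29

Number of bundles = gcd(290, 30, 50).
290 = 2 × 5 × 29
30 = 2 × 3 × 5
50 = 2 × 5^2
gcd(290, 30, 50) = 2 × 5 = 10.
cashews per bundle = 290 / 10 = 29.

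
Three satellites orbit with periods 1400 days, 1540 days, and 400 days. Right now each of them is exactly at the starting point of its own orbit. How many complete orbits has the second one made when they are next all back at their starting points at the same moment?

They are all back at their starting positions together after one LCM of the periods.
1400 = 2^3 × 5^2 × 7
1540 = 2^2 × 5 × 7 × 11
400 = 2^4 × 5^2
LCM(1400, 1540, 400) = 2^4 × 5^2 × 7 × 11 = 30800.
Orbits for period 1540: 30800 / 1540 = 20.

20 orbits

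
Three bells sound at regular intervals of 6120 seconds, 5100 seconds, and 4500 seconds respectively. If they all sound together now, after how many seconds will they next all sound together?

They coincide at every common multiple of the periods; the first is the LCM.
6120 = 2^3 × 3^2 × 5 × 17
5100 = 2^2 × 3 × 5^2 × 17
4500 = 2^2 × 3^2 × 5^3
LCM(6120, 5100, 4500) = 2^3 × 3^2 × 5^3 × 17 = 153000.

153000 seconds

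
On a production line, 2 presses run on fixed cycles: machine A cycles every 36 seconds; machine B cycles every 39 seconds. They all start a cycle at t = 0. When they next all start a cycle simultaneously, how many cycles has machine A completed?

All finish a whole number of cycles simultaneously at t = LCM of the periods.
36 = 2^2 × 3^2
39 = 3 × 13
LCM(36, 39) = 2^2 × 3^2 × 13 = 468.
Cycles for period 36: 468 / 36 = 13.

13 cycles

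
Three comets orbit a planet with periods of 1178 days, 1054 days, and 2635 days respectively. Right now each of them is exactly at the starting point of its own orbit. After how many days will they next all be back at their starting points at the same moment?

100130 days

The first simultaneous occurrence is after LCM of the individual periods.
1178 = 2 × 19 × 31
1054 = 2 × 17 × 31
2635 = 5 × 17 × 31
LCM(1178, 1054, 2635) = 2 × 5 × 17 × 19 × 31 = 100130.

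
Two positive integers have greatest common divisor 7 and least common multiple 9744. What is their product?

For any two positive integers, gcd × lcm = product = 7 × 9744 = 68208.

68208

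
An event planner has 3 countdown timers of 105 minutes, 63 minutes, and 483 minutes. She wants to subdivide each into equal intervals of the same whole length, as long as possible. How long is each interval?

The interval must divide each timer length; the longest such is the gcd.
105 = 3 × 5 × 7
63 = 3^2 × 7
483 = 3 × 7 × 23
gcd(105, 63, 483) = 3 × 7 = 21.

21 minutes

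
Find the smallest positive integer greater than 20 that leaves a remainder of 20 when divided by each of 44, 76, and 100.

N − 20 must be a common multiple of 44, 76, and 100.
44 = 2^2 × 11
76 = 2^2 × 19
100 = 2^2 × 5^2
LCM(44, 76, 100) = 2^2 × 5^2 × 11 × 19 = 20900.
Smallest N > 20 is LCM + 20 = 20900 + 20 = 20920.

20920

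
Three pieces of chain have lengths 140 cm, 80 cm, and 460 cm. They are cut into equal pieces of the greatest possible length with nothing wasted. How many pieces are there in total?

Piece length = gcd(140, 80, 460).
140 = 2^2 × 5 × 7
80 = 2^4 × 5
460 = 2^2 × 5 × 23
gcd(140, 80, 460) = 2^2 × 5 = 20.
Total pieces = 140/20 + 80/20 + 460/20 = 7 + 4 + 23 = 34.

34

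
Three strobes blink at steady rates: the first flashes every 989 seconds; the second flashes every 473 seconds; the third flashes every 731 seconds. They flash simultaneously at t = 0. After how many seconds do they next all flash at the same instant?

They coincide at every common multiple of the periods; the first is the LCM.
989 = 23 × 43
473 = 11 × 43
731 = 17 × 43
LCM(989, 473, 731) = 11 × 17 × 23 × 43 = 184943.

184943 seconds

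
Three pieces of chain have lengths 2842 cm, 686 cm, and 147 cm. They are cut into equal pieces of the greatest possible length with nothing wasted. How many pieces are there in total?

Piece length = gcd(2842, 686, 147).
2842 = 2 × 7^2 × 29
686 = 2 × 7^3
147 = 3 × 7^2
gcd(2842, 686, 147) = 7^2 = 49.
Total pieces = 2842/49 + 686/49 + 147/49 = 58 + 14 + 3 = 75.

75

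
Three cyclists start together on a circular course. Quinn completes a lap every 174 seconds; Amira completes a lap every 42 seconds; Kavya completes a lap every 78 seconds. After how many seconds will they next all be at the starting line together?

15834 seconds

The first simultaneous occurrence is after LCM of the individual periods.
174 = 2 × 3 × 29
42 = 2 × 3 × 7
78 = 2 × 3 × 13
LCM(174, 42, 78) = 2 × 3 × 7 × 13 × 29 = 15834.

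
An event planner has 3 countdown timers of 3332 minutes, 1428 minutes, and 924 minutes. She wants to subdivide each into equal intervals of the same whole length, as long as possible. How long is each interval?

The interval must divide each timer length; the longest such is the gcd.
3332 = 2^2 × 7^2 × 17
1428 = 2^2 × 3 × 7 × 17
924 = 2^2 × 3 × 7 × 11
gcd(3332, 1428, 924) = 2^2 × 7 = 28.

28 minutes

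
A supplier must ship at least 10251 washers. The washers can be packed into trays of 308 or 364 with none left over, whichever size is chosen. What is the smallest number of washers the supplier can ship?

The number of washers must be a common multiple of 308 and 364, so a multiple of their LCM.
308 = 2^2 × 7 × 11
364 = 2^2 × 7 × 13
LCM(308, 364) = 2^2 × 7 × 11 × 13 = 4004.
Smallest multiple of 4004 that is ≥ 10251: ⌈10251/4004⌉ × 4004 = 3 × 4004 = 12012.

12012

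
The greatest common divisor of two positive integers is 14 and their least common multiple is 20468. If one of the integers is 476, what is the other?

For two integers, gcd × lcm = product, so the other is (14 × 20468) / 476 = 286552 / 476 = 602.

602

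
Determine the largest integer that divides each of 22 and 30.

22 = 2 × 11
30 = 2 × 3 × 5
gcd(22, 30) = 2.

2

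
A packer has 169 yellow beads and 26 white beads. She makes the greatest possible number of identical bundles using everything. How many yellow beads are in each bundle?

Number of bundles = gcd(169, 26).
169 = 13^2
26 = 2 × 13
gcd(169, 26) = 13.
yellow beads per bundle = 169 / 13 = 13.

13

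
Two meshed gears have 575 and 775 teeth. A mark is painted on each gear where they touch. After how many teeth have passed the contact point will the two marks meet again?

The first simultaneous occurrence is after LCM of the individual periods.
575 = 5^2 × 23
775 = 5^2 × 31
LCM(575, 775) = 5^2 × 23 × 31 = 17825.

17825 teeth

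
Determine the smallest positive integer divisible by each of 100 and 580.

2900

100 = 2^2 × 5^2
580 = 2^2 × 5 × 29
LCM(100, 580) = 2^2 × 5^2 × 29 = 2900.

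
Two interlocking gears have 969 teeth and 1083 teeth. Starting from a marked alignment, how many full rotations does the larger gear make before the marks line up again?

17 rotations

They are all back at their starting positions together after one LCM of the periods.
969 = 3 × 17 × 19
1083 = 3 × 19^2
LCM(969, 1083) = 3 × 17 × 19^2 = 18411.
Rotations for period 1083: 18411 / 1083 = 17.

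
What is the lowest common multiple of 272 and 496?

8432

272 = 2^4 × 17
496 = 2^4 × 31
LCM(272, 496) = 2^4 × 17 × 31 = 8432.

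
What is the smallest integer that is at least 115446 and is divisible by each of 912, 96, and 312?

The integer must be a common multiple of 912, 96, and 312, so a multiple of their LCM.
912 = 2^4 × 3 × 19
96 = 2^5 × 3
312 = 2^3 × 3 × 13
LCM(912, 96, 312) = 2^5 × 3 × 13 × 19 = 23712.
Smallest multiple of 23712 that is ≥ 115446: ⌈115446/23712⌉ × 23712 = 5 × 23712 = 118560.

118560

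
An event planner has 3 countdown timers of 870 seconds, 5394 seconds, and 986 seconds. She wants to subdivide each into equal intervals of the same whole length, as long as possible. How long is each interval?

The interval must divide each timer length; the longest such is the gcd.
870 = 2 × 3 × 5 × 29
5394 = 2 × 3 × 29 × 31
986 = 2 × 17 × 29
gcd(870, 5394, 986) = 2 × 29 = 58.

58 seconds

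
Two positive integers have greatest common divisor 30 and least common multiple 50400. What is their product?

For any two positive integers, gcd × lcm = product = 30 × 50400 = 1512000.

1512000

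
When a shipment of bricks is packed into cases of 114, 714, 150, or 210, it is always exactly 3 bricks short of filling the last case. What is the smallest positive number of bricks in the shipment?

339147

Being 3 short of a full case of size k means N ≡ −3 (mod k), i.e. N + 3 is a multiple of each size.
114 = 2 × 3 × 19
714 = 2 × 3 × 7 × 17
150 = 2 × 3 × 5^2
210 = 2 × 3 × 5 × 7
LCM(114, 714, 150, 210) = 2 × 3 × 5^2 × 7 × 17 × 19 = 339150.
Smallest positive N is 339150 − 3 = 339147.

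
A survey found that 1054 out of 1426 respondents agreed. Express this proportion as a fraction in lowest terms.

1054 = 2 × 17 × 31
1426 = 2 × 23 × 31
gcd(1054, 1426) = 2 × 31 = 62.
Divide numerator and denominator by 62: 1054/1426 = 17/23.

17/23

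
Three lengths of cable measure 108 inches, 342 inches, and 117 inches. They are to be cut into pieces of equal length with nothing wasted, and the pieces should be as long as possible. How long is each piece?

The greatest length dividing all of 108, 342, and 117 is their gcd.
108 = 2^2 × 3^3
342 = 2 × 3^2 × 19
117 = 3^2 × 13
gcd(108, 342, 117) = 3^2 = 9.

9 inches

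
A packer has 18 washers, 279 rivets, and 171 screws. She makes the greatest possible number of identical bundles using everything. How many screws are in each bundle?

Number of bundles = gcd(18, 279, 171).
18 = 2 × 3^2
279 = 3^2 × 31
171 = 3^2 × 19
gcd(18, 279, 171) = 3^2 = 9.
screws per bundle = 171 / 9 = 19.

19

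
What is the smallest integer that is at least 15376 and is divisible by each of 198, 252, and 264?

The integer must be a common multiple of 198, 252, and 264, so a multiple of their LCM.
198 = 2 × 3^2 × 11
252 = 2^2 × 3^2 × 7
264 = 2^3 × 3 × 11
LCM(198, 252, 264) = 2^3 × 3^2 × 7 × 11 = 5544.
Smallest multiple of 5544 that is ≥ 15376: ⌈15376/5544⌉ × 5544 = 3 × 5544 = 16632.

16632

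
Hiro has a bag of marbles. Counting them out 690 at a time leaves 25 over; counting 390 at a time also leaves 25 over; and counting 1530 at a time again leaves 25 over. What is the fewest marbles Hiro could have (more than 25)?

457495

N − 25 must be a common multiple of 690, 390, and 1530.
690 = 2 × 3 × 5 × 23
390 = 2 × 3 × 5 × 13
1530 = 2 × 3^2 × 5 × 17
LCM(690, 390, 1530) = 2 × 3^2 × 5 × 13 × 17 × 23 = 457470.
Smallest N > 25 is LCM + 25 = 457470 + 25 = 457495.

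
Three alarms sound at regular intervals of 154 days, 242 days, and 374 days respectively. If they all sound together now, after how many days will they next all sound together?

28798 days

They coincide at every common multiple of the periods; the first is the LCM.
154 = 2 × 7 × 11
242 = 2 × 11^2
374 = 2 × 11 × 17
LCM(154, 242, 374) = 2 × 7 × 11^2 × 17 = 28798.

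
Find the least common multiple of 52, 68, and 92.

20332

52 = 2^2 × 13
68 = 2^2 × 17
92 = 2^2 × 23
LCM(52, 68, 92) = 2^2 × 13 × 17 × 23 = 20332.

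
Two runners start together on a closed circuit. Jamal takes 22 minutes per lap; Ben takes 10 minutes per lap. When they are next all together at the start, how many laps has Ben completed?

The first common completion time is the LCM of the periods.
22 = 2 × 11
10 = 2 × 5
LCM(22, 10) = 2 × 5 × 11 = 110.
Laps for period 10: 110 / 10 = 11.

11 laps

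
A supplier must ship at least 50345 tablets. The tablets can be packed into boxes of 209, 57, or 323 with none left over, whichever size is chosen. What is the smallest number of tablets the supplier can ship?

53295

The number of tablets must be a common multiple of 209, 57, and 323, so a multiple of their LCM.
209 = 11 × 19
57 = 3 × 19
323 = 17 × 19
LCM(209, 57, 323) = 3 × 11 × 17 × 19 = 10659.
Smallest multiple of 10659 that is ≥ 50345: ⌈50345/10659⌉ × 10659 = 5 × 10659 = 53295.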